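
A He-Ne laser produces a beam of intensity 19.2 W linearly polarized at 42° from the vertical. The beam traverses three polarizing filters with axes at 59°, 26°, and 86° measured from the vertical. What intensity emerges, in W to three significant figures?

I₁ = 19.2 W · cos²(17°) = 17.56 W.
I₂ = I₁ · cos²(33°) = 17.56 · 0.7034 = 12.35 W.
I₃ = I₂ · cos²(60°) = 12.35 · 0.25 = 3.088 W.

I ≈ 3.09 W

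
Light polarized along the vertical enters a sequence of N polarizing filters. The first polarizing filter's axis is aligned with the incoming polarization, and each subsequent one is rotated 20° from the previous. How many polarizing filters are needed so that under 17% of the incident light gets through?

First polarizer is aligned with the polarization: full transmission.
Each further stage multiplies by cos²(20°) = 0.883.
After N polarizers: T = 0.883^(N−1). Require T < 0.17 ⇒ N−1 > ln(0.17)/ln(0.883) = 14.24, so N−1 ≥ 15 and N = 16.
Check: N=16 gives T = 0.1547 < 0.17; N=15 gives T = 0.1752.

N = 16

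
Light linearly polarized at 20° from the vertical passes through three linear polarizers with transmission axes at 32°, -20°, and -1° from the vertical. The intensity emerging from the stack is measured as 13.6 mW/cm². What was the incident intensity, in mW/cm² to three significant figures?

I₁ = I₀ cos²(32° − 20°) = I₀ cos²(12°) = 0.9568 I₀.
I₂ = I₁ cos²(-20° − 32°) = 0.9568 I₀ · cos²(52°) = 0.3627 I₀.
I₃ = I₂ cos²(-1° + 20°) = 0.3627 I₀ · cos²(19°) = 0.3242 I₀.
So 13.6 mW/cm² = 0.3242 I₀, giving I₀ = 13.6/0.3242 = 41.95 mW/cm².

I₀ ≈ 41.9 mW/cm²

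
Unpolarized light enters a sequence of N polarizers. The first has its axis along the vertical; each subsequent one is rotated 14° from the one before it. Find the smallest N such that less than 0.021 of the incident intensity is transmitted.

N = 54

First polarizer halves the unpolarized light: factor 1/2.
Each further stage multiplies by cos²(14°) = 0.9415.
After N polarizers: T = 0.5·0.9415^(N−1). Require T < 0.021 ⇒ N−1 > ln(0.021/0.5)/ln(0.9415) = 52.56, so N−1 ≥ 53 and N = 54.
Check: N=54 gives T = 0.02046 < 0.021; N=53 gives T = 0.02173.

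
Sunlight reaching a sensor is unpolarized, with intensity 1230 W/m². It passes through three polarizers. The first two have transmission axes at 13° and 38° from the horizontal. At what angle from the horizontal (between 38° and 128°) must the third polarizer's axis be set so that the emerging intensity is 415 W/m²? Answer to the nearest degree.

Unpolarized light through the first polarizer → I₁ = ½ I₀, now polarized at 13°.
I₂ = I₁ cos²(38° − 13°) = 0.5 I₀ · cos²(25°) = 0.4107 I₀.
Target fraction: 415 / 1230 W/m² = 0.3374 of I₀.
Need I₃/I₀ = 0.3374, so cos²(θ − 38°) = 0.3374 / 0.4107 = 0.8215.
θ − 38° = arccos(√0.8215) = 25.0°, giving θ ≈ 38 + 25.0 = 63.0°.

θ ≈ 63°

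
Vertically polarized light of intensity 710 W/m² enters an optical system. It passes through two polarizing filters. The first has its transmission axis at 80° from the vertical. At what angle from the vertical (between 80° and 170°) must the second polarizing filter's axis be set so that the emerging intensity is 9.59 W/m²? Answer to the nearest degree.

By Malus's law, I₁ = I₀ cos²(80° − 0°) = I₀ cos²(80°) = 0.03015 I₀.
Target fraction: 9.59 / 710 W/m² = 0.01351 of I₀.
Need I₂/I₀ = 0.01351, so cos²(θ − 80°) = 0.01351 / 0.03015 = 0.4479.
θ − 80° = arccos(√0.4479) = 48.0°, giving θ ≈ 80 + 48.0 = 128.0°.

θ ≈ 128°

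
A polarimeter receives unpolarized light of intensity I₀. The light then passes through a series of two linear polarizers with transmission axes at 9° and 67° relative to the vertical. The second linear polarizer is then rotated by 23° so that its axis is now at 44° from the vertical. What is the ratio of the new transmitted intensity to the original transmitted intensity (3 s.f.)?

I_new/I_old ≈ 2.39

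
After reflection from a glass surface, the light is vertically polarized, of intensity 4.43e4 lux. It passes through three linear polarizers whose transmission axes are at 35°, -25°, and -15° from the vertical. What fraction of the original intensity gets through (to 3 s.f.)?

I₁ = 4.43e4 lux · cos²(35°) = 2.973e+04 lux.
I₂ = I₁ · cos²(60°) = 2.973e+04 · 0.25 = 7431 lux.
I₃ = I₂ · cos²(10°) = 7431 · 0.9698 = 7207 lux.
Transmitted fraction = 0.1627.

I/I₀ ≈ 0.163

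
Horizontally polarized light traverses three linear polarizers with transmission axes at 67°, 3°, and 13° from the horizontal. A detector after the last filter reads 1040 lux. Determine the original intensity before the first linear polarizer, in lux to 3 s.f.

By Malus's law, I₁ = I₀ cos²(67° − 0°) = I₀ cos²(67°) = 0.1527 I₀.
I₂ = I₁ cos²(3° − 67°) = 0.1527 I₀ · cos²(64°) = 0.02934 I₀.
I₃ = I₂ cos²(13° − 3°) = 0.02934 I₀ · cos²(10°) = 0.02845 I₀.
So 1040 lux = 0.02845 I₀, giving I₀ = 1040/0.02845 = 3.655e+04 lux.

I₀ ≈ 3.66e4 lux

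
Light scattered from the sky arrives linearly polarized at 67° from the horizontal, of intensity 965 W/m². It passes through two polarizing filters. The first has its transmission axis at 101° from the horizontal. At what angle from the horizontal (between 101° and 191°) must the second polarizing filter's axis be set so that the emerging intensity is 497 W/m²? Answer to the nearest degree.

θ ≈ 131°

I₁ = I₀ cos²(101° − 67°) = I₀ cos²(34°) = 0.6873 I₀.
Target fraction: 497 / 965 W/m² = 0.515 of I₀.
Need I₂/I₀ = 0.515, so cos²(θ − 101°) = 0.515 / 0.6873 = 0.7493.
θ − 101° = arccos(√0.7493) = 30.0°, giving θ ≈ 101 + 30.0 = 131.0°.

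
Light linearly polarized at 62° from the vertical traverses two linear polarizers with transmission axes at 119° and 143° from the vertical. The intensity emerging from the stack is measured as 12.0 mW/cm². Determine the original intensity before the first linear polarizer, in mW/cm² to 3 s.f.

By Malus's law, I₁ = I₀ cos²(119° − 62°) = I₀ cos²(57°) = 0.2966 I₀.
I₂ = I₁ cos²(143° − 119°) = 0.2966 I₀ · cos²(24°) = 0.2476 I₀.
So 12.0 mW/cm² = 0.2476 I₀, giving I₀ = 12.0/0.2476 = 48.47 mW/cm².

I₀ ≈ 48.5 mW/cm²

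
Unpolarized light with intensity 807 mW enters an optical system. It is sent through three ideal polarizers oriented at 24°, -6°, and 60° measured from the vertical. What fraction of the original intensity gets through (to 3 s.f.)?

Unpolarized light through the first polarizer → I₁ = 807 mW/2 = 403.5 mW, polarized at 24°.
I₂ = I₁ · cos²(30°) = 403.5 · 0.75 = 302.6 mW.
I₃ = I₂ · cos²(66°) = 302.6 · 0.1654 = 50.06 mW.
Transmitted fraction = 0.06204.

I/I₀ ≈ 0.0620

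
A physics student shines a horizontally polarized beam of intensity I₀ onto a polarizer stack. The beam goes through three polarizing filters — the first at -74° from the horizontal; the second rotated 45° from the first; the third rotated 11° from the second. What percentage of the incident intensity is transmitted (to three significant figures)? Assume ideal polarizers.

≈ 3.66%

By Malus's law, I₁ = I₀ cos²(-74° − 0°) = I₀ cos²(74°) = 0.07598 I₀.
I₂ = I₁ cos²(45°) = 0.07598 · 0.5 I₀ = 0.03799 I₀.
I₃ = I₂ cos²(11°) = 0.03799 · 0.9636 I₀ = 0.0366 I₀.
That is 3.66% of the incident intensity.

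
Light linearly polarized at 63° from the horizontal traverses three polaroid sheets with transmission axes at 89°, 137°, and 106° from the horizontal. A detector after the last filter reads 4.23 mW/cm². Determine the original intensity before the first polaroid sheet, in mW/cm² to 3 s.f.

I₀ ≈ 15.9 mW/cm²

I₁ = I₀ cos²(89° − 63°) = I₀ cos²(26°) = 0.8078 I₀.
I₂ = I₁ cos²(137° − 89°) = 0.8078 I₀ · cos²(48°) = 0.3617 I₀.
I₃ = I₂ cos²(106° − 137°) = 0.3617 I₀ · cos²(31°) = 0.2658 I₀.
So 4.23 mW/cm² = 0.2658 I₀, giving I₀ = 4.23/0.2658 = 15.92 mW/cm².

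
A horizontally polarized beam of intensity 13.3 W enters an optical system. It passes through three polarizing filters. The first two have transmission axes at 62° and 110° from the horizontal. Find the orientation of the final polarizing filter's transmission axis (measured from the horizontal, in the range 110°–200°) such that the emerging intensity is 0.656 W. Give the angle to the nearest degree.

θ ≈ 155°

I₁ = I₀ cos²(62° − 0°) = I₀ cos²(62°) = 0.2204 I₀.
I₂ = I₁ cos²(110° − 62°) = 0.2204 I₀ · cos²(48°) = 0.09868 I₀.
Target fraction: 0.656 / 13.3 W = 0.04932 of I₀.
Need I₃/I₀ = 0.04932, so cos²(θ − 110°) = 0.04932 / 0.09868 = 0.4998.
θ − 110° = arccos(√0.4998) = 45.0°, giving θ ≈ 110 + 45.0 = 155.0°.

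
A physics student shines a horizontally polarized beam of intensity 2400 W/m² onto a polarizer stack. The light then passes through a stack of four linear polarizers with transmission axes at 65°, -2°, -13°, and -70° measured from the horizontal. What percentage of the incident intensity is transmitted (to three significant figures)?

By Malus's law, I₁ = 2400 W/m² · cos²(65°) = 428.7 W/m².
I₂ = I₁ · cos²(67°) = 428.7 · 0.1527 = 65.44 W/m².
I₃ = I₂ · cos²(11°) = 65.44 · 0.9636 = 63.06 W/m².
I₄ = I₃ · cos²(57°) = 63.06 · 0.2966 = 18.71 W/m².
That is 0.7794% of the incident intensity.

≈ 0.779%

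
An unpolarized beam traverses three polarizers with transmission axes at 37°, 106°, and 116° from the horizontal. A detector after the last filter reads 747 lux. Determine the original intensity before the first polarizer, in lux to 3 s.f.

I₀ ≈ 1.20e4 lux

Unpolarized light through the first polarizer → I₁ = ½ I₀, now polarized at 37°.
I₂ = I₁ cos²(106° − 37°) = 0.5 I₀ · cos²(69°) = 0.06421 I₀.
I₃ = I₂ cos²(116° − 106°) = 0.06421 I₀ · cos²(10°) = 0.06228 I₀.
So 747 lux = 0.06228 I₀, giving I₀ = 747/0.06228 = 1.199e+04 lux.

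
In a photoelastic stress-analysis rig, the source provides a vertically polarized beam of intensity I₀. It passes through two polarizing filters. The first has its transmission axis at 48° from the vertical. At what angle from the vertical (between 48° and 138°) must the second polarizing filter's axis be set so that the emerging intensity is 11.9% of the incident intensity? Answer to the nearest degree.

θ ≈ 107°

I₁ = I₀ cos²(48° − 0°) = I₀ cos²(48°) = 0.4477 I₀.
Need I₂/I₀ = 0.119, so cos²(θ − 48°) = 0.119 / 0.4477 = 0.2658.
θ − 48° = arccos(√0.2658) = 59.0°, giving θ ≈ 48 + 59.0 = 107.0°.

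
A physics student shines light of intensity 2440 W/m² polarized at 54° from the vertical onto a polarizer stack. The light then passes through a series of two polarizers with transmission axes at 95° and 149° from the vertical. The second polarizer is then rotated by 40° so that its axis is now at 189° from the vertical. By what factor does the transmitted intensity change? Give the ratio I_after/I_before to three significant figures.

Before rotation:
By Malus's law, I₁ = I₀ cos²(95° − 54°) = I₀ cos²(41°) = 0.5696 I₀.
I₂ = I₁ cos²(149° − 95°) = 0.5696 I₀ · cos²(54°) = 0.1968 I₀.
After rotation:
I₁ = I₀ cos²(95° − 54°) = I₀ cos²(41°) = 0.5696 I₀.
Angle between axes 1 and 2: 86°. I₂ = 0.5696 I₀ · cos²(86°) = 0.002772 I₀.
Ratio = 0.002772 / 0.1968 = 0.01408.

I_new/I_old ≈ 0.0141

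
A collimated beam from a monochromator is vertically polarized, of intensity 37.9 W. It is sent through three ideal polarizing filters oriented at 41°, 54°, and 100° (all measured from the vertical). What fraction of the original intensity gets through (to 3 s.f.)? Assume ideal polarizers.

I/I₀ ≈ 0.261

I₁ = 37.9 W · cos²(41°) = 21.59 W.
I₂ = I₁ · cos²(13°) = 21.59 · 0.9494 = 20.49 W.
I₃ = I₂ · cos²(46°) = 20.49 · 0.4826 = 9.89 W.
Transmitted fraction = 0.2609.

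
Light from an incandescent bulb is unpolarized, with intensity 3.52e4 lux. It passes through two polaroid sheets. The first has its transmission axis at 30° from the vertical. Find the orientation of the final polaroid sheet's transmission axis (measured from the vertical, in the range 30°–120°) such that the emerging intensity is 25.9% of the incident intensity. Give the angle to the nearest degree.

θ ≈ 74°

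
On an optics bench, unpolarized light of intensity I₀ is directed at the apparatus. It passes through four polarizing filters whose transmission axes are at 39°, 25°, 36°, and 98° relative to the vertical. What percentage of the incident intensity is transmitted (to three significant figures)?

Unpolarized light through the first polarizer → I₁ = ½ I₀, now polarized at 39°.
I₂ = I₁ cos²(25° − 39°) = 0.5 I₀ · cos²(14°) = 0.4707 I₀.
I₃ = I₂ cos²(36° − 25°) = 0.4707 I₀ · cos²(11°) = 0.4536 I₀.
I₄ = I₃ cos²(98° − 36°) = 0.4536 I₀ · cos²(62°) = 0.09997 I₀.
That is 9.997% of the incident intensity.

≈ 10.0%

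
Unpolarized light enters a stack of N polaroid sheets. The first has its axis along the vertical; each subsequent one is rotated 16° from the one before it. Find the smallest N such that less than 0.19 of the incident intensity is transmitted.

N = 14

First polarizer halves the unpolarized light: factor 1/2.
Each further stage multiplies by cos²(16°) = 0.924.
After N polarizers: T = 0.5·0.924^(N−1). Require T < 0.19 ⇒ N−1 > ln(0.19/0.5)/ln(0.924) = 12.25, so N−1 ≥ 13 and N = 14.
Check: N=14 gives T = 0.179 < 0.19; N=13 gives T = 0.1937.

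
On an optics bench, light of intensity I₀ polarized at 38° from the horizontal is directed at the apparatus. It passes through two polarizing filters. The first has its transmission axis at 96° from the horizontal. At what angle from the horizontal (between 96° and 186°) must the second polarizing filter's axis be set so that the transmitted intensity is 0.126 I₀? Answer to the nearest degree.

θ ≈ 144°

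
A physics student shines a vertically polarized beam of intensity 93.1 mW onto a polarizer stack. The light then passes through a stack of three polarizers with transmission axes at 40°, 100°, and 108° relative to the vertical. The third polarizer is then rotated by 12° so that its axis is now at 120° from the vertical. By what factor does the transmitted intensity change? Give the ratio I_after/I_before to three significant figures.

Before rotation:
By Malus's law, I₁ = I₀ cos²(40° − 0°) = I₀ cos²(40°) = 0.5868 I₀.
I₂ = I₁ cos²(100° − 40°) = 0.5868 I₀ · cos²(60°) = 0.1467 I₀.
I₃ = I₂ cos²(108° − 100°) = 0.1467 I₀ · cos²(8°) = 0.1439 I₀.
After rotation:
I₁ = I₀ cos²(40° − 0°) = I₀ cos²(40°) = 0.5868 I₀.
I₂ = I₁ cos²(100° − 40°) = 0.5868 I₀ · cos²(60°) = 0.1467 I₀.
I₃ = I₂ cos²(120° − 100°) = 0.1467 I₀ · cos²(20°) = 0.1295 I₀.
Ratio = 0.1295 / 0.1439 = 0.9005.

I_new/I_old ≈ 0.900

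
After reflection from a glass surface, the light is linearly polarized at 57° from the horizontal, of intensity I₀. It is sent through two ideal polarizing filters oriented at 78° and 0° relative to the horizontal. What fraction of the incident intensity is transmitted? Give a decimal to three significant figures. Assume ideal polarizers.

I₁ = I₀ cos²(78° − 57°) = I₀ cos²(21°) = 0.8716 I₀.
I₂ = I₁ cos²(0° − 78°) = 0.8716 I₀ · cos²(78°) = 0.03768 I₀.
Transmitted fraction = 0.03768.

≈ 0.0377 I₀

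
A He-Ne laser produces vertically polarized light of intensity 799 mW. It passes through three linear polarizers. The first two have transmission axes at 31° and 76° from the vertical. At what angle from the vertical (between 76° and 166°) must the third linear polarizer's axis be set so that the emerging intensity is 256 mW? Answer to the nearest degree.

θ ≈ 97°

I₁ = I₀ cos²(31° − 0°) = I₀ cos²(31°) = 0.7347 I₀.
I₂ = I₁ cos²(76° − 31°) = 0.7347 I₀ · cos²(45°) = 0.3674 I₀.
Target fraction: 256 / 799 mW = 0.3204 of I₀.
Need I₃/I₀ = 0.3204, so cos²(θ − 76°) = 0.3204 / 0.3674 = 0.8722.
θ − 76° = arccos(√0.8722) = 21.0°, giving θ ≈ 76 + 21.0 = 97.0°.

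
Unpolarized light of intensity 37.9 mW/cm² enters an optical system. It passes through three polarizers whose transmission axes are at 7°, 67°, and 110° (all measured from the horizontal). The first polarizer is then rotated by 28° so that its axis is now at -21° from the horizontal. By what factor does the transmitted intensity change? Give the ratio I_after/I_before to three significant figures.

I_new/I_old ≈ 0.00487

Before rotation:
Unpolarized light through the first polarizer → I₁ = ½ I₀, now polarized at 7°.
I₂ = I₁ cos²(67° − 7°) = 0.5 I₀ · cos²(60°) = 0.125 I₀.
I₃ = I₂ cos²(110° − 67°) = 0.125 I₀ · cos²(43°) = 0.06686 I₀.
After rotation:
Unpolarized light through the first polarizer → I₁ = ½ I₀, now polarized at -21°.
I₂ = I₁ cos²(67° + 21°) = 0.5 I₀ · cos²(88°) = 0.000609 I₀.
I₃ = I₂ cos²(110° − 67°) = 0.000609 I₀ · cos²(43°) = 0.0003257 I₀.
Ratio = 0.0003257 / 0.06686 = 0.004872.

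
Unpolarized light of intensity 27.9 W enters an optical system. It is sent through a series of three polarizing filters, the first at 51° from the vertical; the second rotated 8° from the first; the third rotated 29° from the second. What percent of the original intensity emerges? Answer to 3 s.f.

Unpolarized light through the first polarizer → I₁ = 27.9 W/2 = 13.95 W, polarized at 51°.
I₂ = I₁ · cos²(8°) = 13.95 · 0.9806 = 13.68 W.
I₃ = I₂ · cos²(29°) = 13.68 · 0.765 = 10.46 W.
That is 37.51% of the incident intensity.

≈ 37.5%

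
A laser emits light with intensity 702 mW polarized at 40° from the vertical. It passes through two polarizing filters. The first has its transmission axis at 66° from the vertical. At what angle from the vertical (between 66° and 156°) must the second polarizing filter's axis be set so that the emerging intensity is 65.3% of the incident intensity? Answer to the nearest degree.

θ ≈ 92°

I₁ = I₀ cos²(66° − 40°) = I₀ cos²(26°) = 0.8078 I₀.
Need I₂/I₀ = 0.653, so cos²(θ − 66°) = 0.653 / 0.8078 = 0.8083.
θ − 66° = arccos(√0.8083) = 26.0°, giving θ ≈ 66 + 26.0 = 92.0°.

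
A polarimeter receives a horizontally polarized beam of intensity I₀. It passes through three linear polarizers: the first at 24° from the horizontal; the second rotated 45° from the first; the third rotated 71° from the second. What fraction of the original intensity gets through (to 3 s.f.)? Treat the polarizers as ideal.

≈ 0.0442 I₀

I₁ = I₀ cos²(24° − 0°) = I₀ cos²(24°) = 0.8346 I₀.
I₂ = I₁ cos²(45°) = 0.8346 · 0.5 I₀ = 0.4173 I₀.
I₃ = I₂ cos²(71°) = 0.4173 · 0.106 I₀ = 0.04423 I₀.
Transmitted fraction = 0.04423.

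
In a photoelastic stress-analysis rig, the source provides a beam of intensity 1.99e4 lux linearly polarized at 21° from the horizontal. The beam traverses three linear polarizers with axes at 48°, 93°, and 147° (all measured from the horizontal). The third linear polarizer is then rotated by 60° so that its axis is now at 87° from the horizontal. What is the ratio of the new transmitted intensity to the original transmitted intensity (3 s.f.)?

Before rotation:
I₁ = I₀ cos²(48° − 21°) = I₀ cos²(27°) = 0.7939 I₀.
I₂ = I₁ cos²(93° − 48°) = 0.7939 I₀ · cos²(45°) = 0.3969 I₀.
I₃ = I₂ cos²(147° − 93°) = 0.3969 I₀ · cos²(54°) = 0.1371 I₀.
After rotation:
I₁ = I₀ cos²(48° − 21°) = I₀ cos²(27°) = 0.7939 I₀.
I₂ = I₁ cos²(93° − 48°) = 0.7939 I₀ · cos²(45°) = 0.3969 I₀.
I₃ = I₂ cos²(87° − 93°) = 0.3969 I₀ · cos²(6°) = 0.3926 I₀.
Ratio = 0.3926 / 0.1371 = 2.863.

I_new/I_old ≈ 2.86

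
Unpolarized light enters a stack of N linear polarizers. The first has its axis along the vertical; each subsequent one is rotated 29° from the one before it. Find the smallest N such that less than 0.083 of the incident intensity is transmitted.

First polarizer halves the unpolarized light: factor 1/2.
Each further stage multiplies by cos²(29°) = 0.765.
After N polarizers: T = 0.5·0.765^(N−1). Require T < 0.083 ⇒ N−1 > ln(0.083/0.5)/ln(0.765) = 6.70, so N−1 ≥ 7 and N = 8.
Check: N=8 gives T = 0.07664 < 0.083; N=7 gives T = 0.1002.

N = 8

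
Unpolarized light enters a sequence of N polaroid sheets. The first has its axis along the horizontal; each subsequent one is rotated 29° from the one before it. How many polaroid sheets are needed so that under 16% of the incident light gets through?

First polarizer halves the unpolarized light: factor 1/2.
Each further stage multiplies by cos²(29°) = 0.765.
After N polarizers: T = 0.5·0.765^(N−1). Require T < 0.16 ⇒ N−1 > ln(0.16/0.5)/ln(0.765) = 4.25, so N−1 ≥ 5 and N = 6.
Check: N=6 gives T = 0.131 < 0.16; N=5 gives T = 0.1712.

N = 6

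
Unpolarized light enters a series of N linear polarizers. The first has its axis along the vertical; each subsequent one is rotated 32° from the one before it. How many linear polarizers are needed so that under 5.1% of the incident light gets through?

First polarizer halves the unpolarized light: factor 1/2.
Each further stage multiplies by cos²(32°) = 0.7192.
After N polarizers: T = 0.5·0.7192^(N−1). Require T < 0.051 ⇒ N−1 > ln(0.051/0.5)/ln(0.7192) = 6.93, so N−1 ≥ 7 and N = 8.
Check: N=8 gives T = 0.04976 < 0.051; N=7 gives T = 0.06919.

N = 8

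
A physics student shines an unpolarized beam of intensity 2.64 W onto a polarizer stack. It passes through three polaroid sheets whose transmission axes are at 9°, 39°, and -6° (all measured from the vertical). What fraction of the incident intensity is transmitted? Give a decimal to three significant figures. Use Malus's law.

I/I₀ ≈ 0.188

Unpolarized light through the first polarizer → I₁ = 2.64 W/2 = 1.32 W, polarized at 9°.
I₂ = I₁ · cos²(30°) = 1.32 · 0.75 = 0.99 W.
I₃ = I₂ · cos²(45°) = 0.99 · 0.5 = 0.495 W.
Transmitted fraction = 0.1875.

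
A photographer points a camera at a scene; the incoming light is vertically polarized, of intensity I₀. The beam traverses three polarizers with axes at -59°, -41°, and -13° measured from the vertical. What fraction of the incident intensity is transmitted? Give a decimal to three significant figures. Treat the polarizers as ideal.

By Malus's law, I₁ = I₀ cos²(-59° − 0°) = I₀ cos²(59°) = 0.2653 I₀.
I₂ = I₁ cos²(-41° + 59°) = 0.2653 I₀ · cos²(18°) = 0.2399 I₀.
I₃ = I₂ cos²(-13° + 41°) = 0.2399 I₀ · cos²(28°) = 0.1871 I₀.
Transmitted fraction = 0.1871.

≈ 0.187 I₀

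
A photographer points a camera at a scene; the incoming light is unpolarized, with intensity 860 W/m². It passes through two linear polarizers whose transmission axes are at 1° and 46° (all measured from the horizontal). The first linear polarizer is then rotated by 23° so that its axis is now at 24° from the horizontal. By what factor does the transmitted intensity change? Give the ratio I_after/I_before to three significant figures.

I_new/I_old ≈ 1.72

Before rotation:
Unpolarized light through the first polarizer → I₁ = ½ I₀, now polarized at 1°.
I₂ = I₁ cos²(46° − 1°) = 0.5 I₀ · cos²(45°) = 0.25 I₀.
After rotation:
Unpolarized light through the first polarizer → I₁ = ½ I₀, now polarized at 24°.
I₂ = I₁ cos²(46° − 24°) = 0.5 I₀ · cos²(22°) = 0.4298 I₀.
Ratio = 0.4298 / 0.25 = 1.719.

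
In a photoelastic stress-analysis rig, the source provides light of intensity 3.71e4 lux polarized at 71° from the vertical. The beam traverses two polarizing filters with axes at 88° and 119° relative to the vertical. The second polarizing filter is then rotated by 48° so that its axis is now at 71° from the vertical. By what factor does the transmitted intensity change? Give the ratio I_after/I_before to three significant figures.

I_new/I_old ≈ 1.24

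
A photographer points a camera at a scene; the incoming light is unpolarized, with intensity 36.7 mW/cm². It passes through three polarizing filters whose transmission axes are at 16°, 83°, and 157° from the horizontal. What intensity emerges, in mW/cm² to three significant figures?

I ≈ 0.213 mW/cm²

Unpolarized light through the first polarizer → I₁ = 36.7 mW/cm²/2 = 18.35 mW/cm², polarized at 16°.
I₂ = I₁ · cos²(67°) = 18.35 · 0.1527 = 2.802 mW/cm².
I₃ = I₂ · cos²(74°) = 2.802 · 0.07598 = 0.2128 mW/cm².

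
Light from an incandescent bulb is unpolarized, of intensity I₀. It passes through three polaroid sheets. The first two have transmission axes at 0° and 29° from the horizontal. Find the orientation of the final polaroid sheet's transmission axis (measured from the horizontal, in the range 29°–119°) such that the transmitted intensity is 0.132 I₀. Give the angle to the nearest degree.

θ ≈ 83°

Unpolarized light through the first polarizer → I₁ = ½ I₀, now polarized at 0°.
I₂ = I₁ cos²(29° − 0°) = 0.5 I₀ · cos²(29°) = 0.3825 I₀.
Need I₃/I₀ = 0.132, so cos²(θ − 29°) = 0.132 / 0.3825 = 0.3451.
θ − 29° = arccos(√0.3451) = 54.0°, giving θ ≈ 29 + 54.0 = 83.0°.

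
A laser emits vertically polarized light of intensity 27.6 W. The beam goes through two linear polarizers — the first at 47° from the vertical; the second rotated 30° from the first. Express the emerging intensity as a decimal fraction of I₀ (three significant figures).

I₁ = 27.6 W · cos²(47°) = 12.84 W.
I₂ = I₁ · cos²(30°) = 12.84 · 0.75 = 9.628 W.
Transmitted fraction = 0.3488.

I/I₀ ≈ 0.349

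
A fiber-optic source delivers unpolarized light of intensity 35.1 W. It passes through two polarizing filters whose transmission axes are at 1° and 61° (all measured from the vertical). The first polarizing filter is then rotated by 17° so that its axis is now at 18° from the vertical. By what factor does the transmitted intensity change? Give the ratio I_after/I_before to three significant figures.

I_new/I_old ≈ 2.14

Before rotation:
Unpolarized light through the first polarizer → I₁ = ½ I₀, now polarized at 1°.
I₂ = I₁ cos²(61° − 1°) = 0.5 I₀ · cos²(60°) = 0.125 I₀.
After rotation:
Unpolarized light through the first polarizer → I₁ = ½ I₀, now polarized at 18°.
I₂ = I₁ cos²(61° − 18°) = 0.5 I₀ · cos²(43°) = 0.2674 I₀.
Ratio = 0.2674 / 0.125 = 2.14.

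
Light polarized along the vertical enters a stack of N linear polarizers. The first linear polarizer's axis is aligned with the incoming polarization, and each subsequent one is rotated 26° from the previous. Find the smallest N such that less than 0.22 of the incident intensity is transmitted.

First polarizer is aligned with the polarization: full transmission.
Each further stage multiplies by cos²(26°) = 0.8078.
After N polarizers: T = 0.8078^(N−1). Require T < 0.22 ⇒ N−1 > ln(0.22)/ln(0.8078) = 7.10, so N−1 ≥ 8 and N = 9.
Check: N=9 gives T = 0.1814 < 0.22; N=8 gives T = 0.2245.

N = 9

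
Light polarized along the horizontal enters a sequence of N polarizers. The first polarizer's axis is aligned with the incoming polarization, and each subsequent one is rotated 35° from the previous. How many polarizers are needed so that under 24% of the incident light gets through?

First polarizer is aligned with the polarization: full transmission.
Each further stage multiplies by cos²(35°) = 0.671.
After N polarizers: T = 0.671^(N−1). Require T < 0.24 ⇒ N−1 > ln(0.24)/ln(0.671) = 3.58, so N−1 ≥ 4 and N = 5.
Check: N=5 gives T = 0.2027 < 0.24; N=4 gives T = 0.3021.

N = 5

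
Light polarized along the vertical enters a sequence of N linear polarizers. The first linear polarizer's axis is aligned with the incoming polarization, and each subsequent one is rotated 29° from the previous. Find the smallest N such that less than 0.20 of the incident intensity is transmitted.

N = 8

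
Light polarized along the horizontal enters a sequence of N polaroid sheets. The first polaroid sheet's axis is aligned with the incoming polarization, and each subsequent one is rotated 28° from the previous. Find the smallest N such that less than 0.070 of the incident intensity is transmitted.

First polarizer is aligned with the polarization: full transmission.
Each further stage multiplies by cos²(28°) = 0.7796.
After N polarizers: T = 0.7796^(N−1). Require T < 0.070 ⇒ N−1 > ln(0.070)/ln(0.7796) = 10.68, so N−1 ≥ 11 and N = 12.
Check: N=12 gives T = 0.06465 < 0.070; N=11 gives T = 0.08293.

N = 12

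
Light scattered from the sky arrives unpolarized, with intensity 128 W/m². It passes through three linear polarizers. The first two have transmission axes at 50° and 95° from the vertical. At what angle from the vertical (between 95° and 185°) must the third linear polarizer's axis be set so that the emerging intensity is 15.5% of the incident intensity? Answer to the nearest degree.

θ ≈ 133°

Unpolarized light through the first polarizer → I₁ = ½ I₀, now polarized at 50°.
I₂ = I₁ cos²(95° − 50°) = 0.5 I₀ · cos²(45°) = 0.25 I₀.
Need I₃/I₀ = 0.155, so cos²(θ − 95°) = 0.155 / 0.25 = 0.62.
θ − 95° = arccos(√0.62) = 38.1°, giving θ ≈ 95 + 38.1 = 133.1°.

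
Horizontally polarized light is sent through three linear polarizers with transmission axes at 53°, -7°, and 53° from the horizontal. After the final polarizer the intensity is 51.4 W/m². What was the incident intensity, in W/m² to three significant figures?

I₀ ≈ 2270 W/m²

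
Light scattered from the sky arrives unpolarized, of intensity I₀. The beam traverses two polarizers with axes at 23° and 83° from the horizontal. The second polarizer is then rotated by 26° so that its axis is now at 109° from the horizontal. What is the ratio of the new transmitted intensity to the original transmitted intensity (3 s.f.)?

I_new/I_old ≈ 0.0195

Before rotation:
Unpolarized light through the first polarizer → I₁ = ½ I₀, now polarized at 23°.
I₂ = I₁ cos²(83° − 23°) = 0.5 I₀ · cos²(60°) = 0.125 I₀.
After rotation:
Unpolarized light through the first polarizer → I₁ = ½ I₀, now polarized at 23°.
I₂ = I₁ cos²(109° − 23°) = 0.5 I₀ · cos²(86°) = 0.002433 I₀.
Ratio = 0.002433 / 0.125 = 0.01946.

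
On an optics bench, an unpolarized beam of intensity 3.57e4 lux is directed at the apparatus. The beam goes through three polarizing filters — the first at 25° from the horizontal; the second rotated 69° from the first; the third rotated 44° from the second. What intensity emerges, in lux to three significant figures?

Unpolarized light through the first polarizer → I₁ = 3.57e4 lux/2 = 1.785e+04 lux, polarized at 25°.
I₂ = I₁ · cos²(69°) = 1.785e+04 · 0.1284 = 2292 lux.
I₃ = I₂ · cos²(44°) = 2292 · 0.5174 = 1186 lux.

I ≈ 1190 lux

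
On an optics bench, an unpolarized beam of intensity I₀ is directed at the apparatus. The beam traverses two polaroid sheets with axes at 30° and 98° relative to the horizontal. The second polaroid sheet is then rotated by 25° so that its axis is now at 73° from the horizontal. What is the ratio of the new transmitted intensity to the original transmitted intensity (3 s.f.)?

Before rotation:
Unpolarized light through the first polarizer → I₁ = ½ I₀, now polarized at 30°.
I₂ = I₁ cos²(98° − 30°) = 0.5 I₀ · cos²(68°) = 0.07017 I₀.
After rotation:
Unpolarized light through the first polarizer → I₁ = ½ I₀, now polarized at 30°.
I₂ = I₁ cos²(73° − 30°) = 0.5 I₀ · cos²(43°) = 0.2674 I₀.
Ratio = 0.2674 / 0.07017 = 3.812.

I_new/I_old ≈ 3.81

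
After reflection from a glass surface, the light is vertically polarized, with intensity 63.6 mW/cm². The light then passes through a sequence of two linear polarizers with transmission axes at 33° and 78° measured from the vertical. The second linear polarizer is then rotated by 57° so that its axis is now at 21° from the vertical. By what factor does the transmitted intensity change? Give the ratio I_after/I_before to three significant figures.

I_new/I_old ≈ 1.91

Before rotation:
By Malus's law, I₁ = I₀ cos²(33° − 0°) = I₀ cos²(33°) = 0.7034 I₀.
I₂ = I₁ cos²(78° − 33°) = 0.7034 I₀ · cos²(45°) = 0.3517 I₀.
After rotation:
I₁ = I₀ cos²(33° − 0°) = I₀ cos²(33°) = 0.7034 I₀.
I₂ = I₁ cos²(21° − 33°) = 0.7034 I₀ · cos²(12°) = 0.673 I₀.
Ratio = 0.673 / 0.3517 = 1.914.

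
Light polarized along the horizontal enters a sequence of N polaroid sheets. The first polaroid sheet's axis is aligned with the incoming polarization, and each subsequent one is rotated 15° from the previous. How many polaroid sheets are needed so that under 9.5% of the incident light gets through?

First polarizer is aligned with the polarization: full transmission.
Each further stage multiplies by cos²(15°) = 0.933.
After N polarizers: T = 0.933^(N−1). Require T < 0.095 ⇒ N−1 > ln(0.095)/ln(0.933) = 33.95, so N−1 ≥ 34 and N = 35.
Check: N=35 gives T = 0.09466 < 0.095; N=34 gives T = 0.1015.

N = 35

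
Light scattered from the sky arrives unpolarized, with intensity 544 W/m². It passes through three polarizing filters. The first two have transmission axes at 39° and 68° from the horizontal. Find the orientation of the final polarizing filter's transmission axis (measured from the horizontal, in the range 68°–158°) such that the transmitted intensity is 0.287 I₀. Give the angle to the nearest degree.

Unpolarized light through the first polarizer → I₁ = ½ I₀, now polarized at 39°.
I₂ = I₁ cos²(68° − 39°) = 0.5 I₀ · cos²(29°) = 0.3825 I₀.
Need I₃/I₀ = 0.287, so cos²(θ − 68°) = 0.287 / 0.3825 = 0.7504.
θ − 68° = arccos(√0.7504) = 30.0°, giving θ ≈ 68 + 30.0 = 98.0°.

θ ≈ 98°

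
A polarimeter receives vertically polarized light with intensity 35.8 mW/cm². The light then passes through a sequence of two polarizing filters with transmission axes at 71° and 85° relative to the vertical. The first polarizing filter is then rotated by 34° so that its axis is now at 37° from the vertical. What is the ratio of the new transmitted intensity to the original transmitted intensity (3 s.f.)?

I_new/I_old ≈ 2.86

Before rotation:
I₁ = I₀ cos²(71° − 0°) = I₀ cos²(71°) = 0.106 I₀.
I₂ = I₁ cos²(85° − 71°) = 0.106 I₀ · cos²(14°) = 0.09979 I₀.
After rotation:
I₁ = I₀ cos²(37° − 0°) = I₀ cos²(37°) = 0.6378 I₀.
I₂ = I₁ cos²(85° − 37°) = 0.6378 I₀ · cos²(48°) = 0.2856 I₀.
Ratio = 0.2856 / 0.09979 = 2.862.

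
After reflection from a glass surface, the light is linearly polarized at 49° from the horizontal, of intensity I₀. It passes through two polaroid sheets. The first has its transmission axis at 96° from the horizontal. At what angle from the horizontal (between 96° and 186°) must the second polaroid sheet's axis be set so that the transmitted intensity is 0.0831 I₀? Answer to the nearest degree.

I₁ = I₀ cos²(96° − 49°) = I₀ cos²(47°) = 0.4651 I₀.
Need I₂/I₀ = 0.0831, so cos²(θ − 96°) = 0.0831 / 0.4651 = 0.1787.
θ − 96° = arccos(√0.1787) = 65.0°, giving θ ≈ 96 + 65.0 = 161.0°.

θ ≈ 161°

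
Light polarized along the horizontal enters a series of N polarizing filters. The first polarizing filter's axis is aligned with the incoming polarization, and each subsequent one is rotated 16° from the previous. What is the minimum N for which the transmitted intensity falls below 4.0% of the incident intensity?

N = 42

First polarizer is aligned with the polarization: full transmission.
Each further stage multiplies by cos²(16°) = 0.924.
After N polarizers: T = 0.924^(N−1). Require T < 0.040 ⇒ N−1 > ln(0.040)/ln(0.924) = 40.74, so N−1 ≥ 41 and N = 42.
Check: N=42 gives T = 0.03918 < 0.040; N=41 gives T = 0.0424.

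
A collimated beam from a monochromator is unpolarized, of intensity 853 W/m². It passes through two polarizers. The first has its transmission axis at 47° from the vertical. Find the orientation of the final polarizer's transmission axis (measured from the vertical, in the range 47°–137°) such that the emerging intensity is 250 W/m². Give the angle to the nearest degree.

θ ≈ 87°

Unpolarized light through the first polarizer → I₁ = ½ I₀, now polarized at 47°.
Target fraction: 250 / 853 W/m² = 0.2931 of I₀.
Need I₂/I₀ = 0.2931, so cos²(θ − 47°) = 0.2931 / 0.5 = 0.5862.
θ − 47° = arccos(√0.5862) = 40.0°, giving θ ≈ 47 + 40.0 = 87.0°.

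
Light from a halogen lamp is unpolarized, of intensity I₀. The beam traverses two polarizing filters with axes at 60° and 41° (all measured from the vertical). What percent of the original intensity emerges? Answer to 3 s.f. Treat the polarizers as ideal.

Unpolarized light through the first polarizer → I₁ = ½ I₀, now polarized at 60°.
I₂ = I₁ cos²(41° − 60°) = 0.5 I₀ · cos²(19°) = 0.447 I₀.
That is 44.7% of the incident intensity.

≈ 44.7%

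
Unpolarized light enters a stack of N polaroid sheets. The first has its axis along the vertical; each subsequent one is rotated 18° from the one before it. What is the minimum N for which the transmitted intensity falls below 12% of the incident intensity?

First polarizer halves the unpolarized light: factor 1/2.
Each further stage multiplies by cos²(18°) = 0.9045.
After N polarizers: T = 0.5·0.9045^(N−1). Require T < 0.12 ⇒ N−1 > ln(0.12/0.5)/ln(0.9045) = 14.22, so N−1 ≥ 15 and N = 16.
Check: N=16 gives T = 0.111 < 0.12; N=15 gives T = 0.1227.

N = 16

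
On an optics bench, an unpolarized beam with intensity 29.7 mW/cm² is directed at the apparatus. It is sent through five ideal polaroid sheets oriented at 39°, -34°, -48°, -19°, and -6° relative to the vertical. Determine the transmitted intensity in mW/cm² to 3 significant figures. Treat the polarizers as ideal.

I ≈ 0.868 mW/cm²

Unpolarized light through the first polarizer → I₁ = 29.7 mW/cm²/2 = 14.85 mW/cm², polarized at 39°.
I₂ = I₁ · cos²(73°) = 14.85 · 0.08548 = 1.269 mW/cm².
I₃ = I₂ · cos²(14°) = 1.269 · 0.9415 = 1.195 mW/cm².
I₄ = I₃ · cos²(29°) = 1.195 · 0.765 = 0.9142 mW/cm².
I₅ = I₄ · cos²(13°) = 0.9142 · 0.9494 = 0.8679 mW/cm².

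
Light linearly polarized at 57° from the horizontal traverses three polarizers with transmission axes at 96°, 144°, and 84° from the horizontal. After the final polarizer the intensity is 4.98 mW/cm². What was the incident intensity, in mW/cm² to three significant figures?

I₁ = I₀ cos²(96° − 57°) = I₀ cos²(39°) = 0.604 I₀.
I₂ = I₁ cos²(144° − 96°) = 0.604 I₀ · cos²(48°) = 0.2704 I₀.
I₃ = I₂ cos²(84° − 144°) = 0.2704 I₀ · cos²(60°) = 0.0676 I₀.
So 4.98 mW/cm² = 0.0676 I₀, giving I₀ = 4.98/0.0676 = 73.67 mW/cm².

I₀ ≈ 73.7 mW/cm²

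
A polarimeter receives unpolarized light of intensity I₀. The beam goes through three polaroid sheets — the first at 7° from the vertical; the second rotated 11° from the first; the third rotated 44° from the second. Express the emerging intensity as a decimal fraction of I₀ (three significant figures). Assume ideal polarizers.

≈ 0.249 I₀

Unpolarized light through the first polarizer → I₁ = ½ I₀, now polarized at 7°.
I₂ = I₁ cos²(11°) = 0.5 · 0.9636 I₀ = 0.4818 I₀.
I₃ = I₂ cos²(44°) = 0.4818 · 0.5174 I₀ = 0.2493 I₀.
Transmitted fraction = 0.2493.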